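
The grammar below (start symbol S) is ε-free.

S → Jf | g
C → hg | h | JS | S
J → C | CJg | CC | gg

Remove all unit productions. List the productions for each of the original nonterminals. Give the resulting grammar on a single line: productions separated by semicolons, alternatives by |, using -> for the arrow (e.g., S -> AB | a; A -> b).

Unit productions: C->S, J->C.
Unit pairs (A ⇒* B via units): (C,S), (J,C), (J,S).
S: inherits non-unit rules of {S} → Jf | g.
C: inherits non-unit rules of {C, S} → JS | Jf | g | h | hg.
J: inherits non-unit rules of {C, J, S} → CC | CJg | JS | Jf | g | gg | h | hg.

S -> g | Jf; C -> g | h | JS | Jf | hg; J -> g | h | CC | JS | Jf | gg | hg | CJg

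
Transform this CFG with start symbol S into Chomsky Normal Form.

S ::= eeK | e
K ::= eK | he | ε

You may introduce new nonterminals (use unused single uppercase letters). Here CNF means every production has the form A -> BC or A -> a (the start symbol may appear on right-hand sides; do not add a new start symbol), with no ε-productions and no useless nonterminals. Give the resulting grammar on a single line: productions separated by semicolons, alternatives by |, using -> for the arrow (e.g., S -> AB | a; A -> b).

Nullable: {K}; after ε-elimination: S -> e | ee | eeK; K -> e | eK | he.
No unit productions to eliminate.
TERM: introduce A -> e, B -> h and substitute in every rule of length ≥2.
BIN: S -> AAK becomes S -> AC, C -> AK.

S -> e | AA | AC; A -> e; B -> h; C -> AK; K -> e | AK | BA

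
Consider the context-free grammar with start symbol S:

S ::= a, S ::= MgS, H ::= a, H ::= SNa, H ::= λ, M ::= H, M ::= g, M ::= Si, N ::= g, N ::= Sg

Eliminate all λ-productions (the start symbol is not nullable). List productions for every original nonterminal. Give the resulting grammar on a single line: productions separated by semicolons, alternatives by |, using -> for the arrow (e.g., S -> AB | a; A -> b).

Nullable set: {H, M}.
S -> MgS: M nullable, giving MgS | gS.
Drop H -> λ.
M -> H: H nullable, giving H.
Unchanged (no nullable symbols): S -> a; H -> SNa; H -> a; M -> Si; M -> g; N -> Sg; N -> g.

S -> a | gS | MgS; H -> a | SNa; M -> H | g | Si; N -> g | Sg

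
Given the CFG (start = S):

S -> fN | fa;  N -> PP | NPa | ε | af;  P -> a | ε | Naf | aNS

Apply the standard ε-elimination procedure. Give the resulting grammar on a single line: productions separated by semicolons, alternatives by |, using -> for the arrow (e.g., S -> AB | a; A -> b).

Nullable set: {N, P}.
S -> fN: N nullable, giving f | fN.
Drop N -> ε.
N -> NPa: N, P nullable, giving NPa | Na | Pa | a.
N -> PP: P, P nullable, giving P | PP.
Drop P -> ε.
P -> Naf: N nullable, giving Naf | af.
P -> aNS: N nullable, giving aNS | aS.
Unchanged (no nullable symbols): S -> fa; N -> af; P -> a.

S -> f | fN | fa; N -> P | a | Na | PP | Pa | af | NPa; P -> a | aS | af | Naf | aNS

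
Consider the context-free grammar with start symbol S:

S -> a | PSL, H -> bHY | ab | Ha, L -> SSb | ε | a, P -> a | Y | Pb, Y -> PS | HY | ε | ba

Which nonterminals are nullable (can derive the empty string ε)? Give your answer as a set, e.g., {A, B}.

{L, P, Y}

Directly nullable (have an ε-rule): {L, Y}.
P is nullable via P -> Y (every symbol on the right is already known nullable).
Not nullable: H, S — each has a terminal in every rule's right-hand side or depends on a non-nullable symbol.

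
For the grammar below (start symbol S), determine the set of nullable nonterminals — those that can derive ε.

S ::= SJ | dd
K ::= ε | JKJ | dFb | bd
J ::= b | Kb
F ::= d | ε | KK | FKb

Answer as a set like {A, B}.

{F, K}

Directly nullable (have an ε-rule): {F, K}.
Not nullable: J, S — each has a terminal in every rule's right-hand side or depends on a non-nullable symbol.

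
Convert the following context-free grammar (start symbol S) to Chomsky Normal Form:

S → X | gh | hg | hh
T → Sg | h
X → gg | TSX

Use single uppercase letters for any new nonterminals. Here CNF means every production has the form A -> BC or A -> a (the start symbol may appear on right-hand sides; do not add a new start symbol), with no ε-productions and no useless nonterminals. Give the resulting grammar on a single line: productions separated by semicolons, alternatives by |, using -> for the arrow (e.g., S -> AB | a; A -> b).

S -> AA | AB | BA | BB | TC; A -> g; B -> h; C -> SX; D -> SX; T -> h | SA; X -> AA | TD

No ε-productions.
After unit-elimination: S -> gg | gh | hg | hh | TSX; T -> h | Sg; X -> gg | TSX.
TERM: introduce A -> g, B -> h and substitute in every rule of length ≥2.
BIN: S -> TSX becomes S -> TC, C -> SX; X -> TSX becomes X -> TD, D -> SX.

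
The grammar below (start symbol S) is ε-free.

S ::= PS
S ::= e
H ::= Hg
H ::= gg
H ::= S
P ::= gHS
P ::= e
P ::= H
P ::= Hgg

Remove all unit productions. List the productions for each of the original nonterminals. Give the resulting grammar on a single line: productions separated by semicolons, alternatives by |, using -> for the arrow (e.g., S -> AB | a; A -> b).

S -> e | PS; H -> e | Hg | PS | gg; P -> e | Hg | PS | gg | Hgg | gHS

Unit productions: H->S, P->H.
Unit pairs (A ⇒* B via units): (H,S), (P,H), (P,S).
S: inherits non-unit rules of {S} → PS | e.
H: inherits non-unit rules of {H, S} → Hg | PS | e | gg.
P: inherits non-unit rules of {H, P, S} → Hg | Hgg | PS | e | gHS | gg.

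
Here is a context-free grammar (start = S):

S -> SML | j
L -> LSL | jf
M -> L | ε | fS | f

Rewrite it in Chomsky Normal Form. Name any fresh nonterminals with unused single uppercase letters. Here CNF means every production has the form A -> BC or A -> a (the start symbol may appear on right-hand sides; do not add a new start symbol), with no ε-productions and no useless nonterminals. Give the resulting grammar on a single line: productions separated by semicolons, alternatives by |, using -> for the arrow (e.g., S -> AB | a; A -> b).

S -> j | SE | SL; A -> j; B -> f; C -> SL; D -> SL; E -> ML; L -> AB | LC; M -> f | AB | BS | LD

Nullable: {M}; after ε-elimination: S -> j | SL | SML; L -> jf | LSL; M -> L | f | fS.
After unit-elimination: S -> j | SL | SML; L -> jf | LSL; M -> f | fS | jf | LSL.
TERM: introduce B -> f, A -> j and substitute in every rule of length ≥2.
BIN: L -> LSL becomes L -> LC, C -> SL; M -> LSL becomes M -> LD, D -> SL; S -> SML becomes S -> SE, E -> ML.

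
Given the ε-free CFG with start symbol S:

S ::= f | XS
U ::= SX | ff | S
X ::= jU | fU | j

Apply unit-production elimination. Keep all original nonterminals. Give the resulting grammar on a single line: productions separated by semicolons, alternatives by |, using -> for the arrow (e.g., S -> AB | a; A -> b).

S -> f | XS; U -> f | SX | XS | ff; X -> j | fU | jU

Unit productions: U->S.
Unit pairs (A ⇒* B via units): (U,S).
S: inherits non-unit rules of {S} → XS | f.
U: inherits non-unit rules of {S, U} → SX | XS | f | ff.
X: inherits non-unit rules of {X} → fU | j | jU.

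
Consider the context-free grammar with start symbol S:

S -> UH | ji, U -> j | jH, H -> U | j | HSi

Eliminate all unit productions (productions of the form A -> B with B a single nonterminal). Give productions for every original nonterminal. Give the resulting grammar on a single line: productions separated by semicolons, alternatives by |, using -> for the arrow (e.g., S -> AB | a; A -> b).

Unit productions: H->U.
Unit pairs (A ⇒* B via units): (H,U).
S: inherits non-unit rules of {S} → UH | ji.
H: inherits non-unit rules of {H, U} → HSi | j | jH.
U: inherits non-unit rules of {U} → j | jH.

S -> UH | ji; H -> j | jH | HSi; U -> j | jH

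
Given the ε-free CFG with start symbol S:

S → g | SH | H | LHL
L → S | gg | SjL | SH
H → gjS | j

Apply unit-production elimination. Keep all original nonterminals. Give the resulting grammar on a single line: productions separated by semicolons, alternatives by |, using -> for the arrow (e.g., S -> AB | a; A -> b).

S -> g | j | SH | LHL | gjS; H -> j | gjS; L -> g | j | SH | gg | LHL | SjL | gjS

Unit productions: L->S, S->H.
Unit pairs (A ⇒* B via units): (L,H), (L,S), (S,H).
S: inherits non-unit rules of {H, S} → LHL | SH | g | gjS | j.
H: inherits non-unit rules of {H} → gjS | j.
L: inherits non-unit rules of {H, L, S} → LHL | SH | SjL | g | gg | gjS | j.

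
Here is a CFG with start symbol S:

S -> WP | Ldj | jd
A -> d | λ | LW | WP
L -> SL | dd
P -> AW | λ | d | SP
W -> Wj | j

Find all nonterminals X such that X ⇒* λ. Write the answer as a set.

{A, P}

Directly nullable (have an ε-rule): {A, P}.
Not nullable: L, S, W — each has a terminal in every rule's right-hand side or depends on a non-nullable symbol.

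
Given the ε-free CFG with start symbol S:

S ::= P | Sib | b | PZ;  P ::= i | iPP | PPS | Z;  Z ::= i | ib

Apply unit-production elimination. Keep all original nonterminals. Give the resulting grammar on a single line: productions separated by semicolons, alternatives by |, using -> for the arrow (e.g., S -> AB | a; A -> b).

Unit productions: P->Z, S->P.
Unit pairs (A ⇒* B via units): (P,Z), (S,P), (S,Z).
S: inherits non-unit rules of {P, S, Z} → PPS | PZ | Sib | b | i | iPP | ib.
P: inherits non-unit rules of {P, Z} → PPS | i | iPP | ib.
Z: inherits non-unit rules of {Z} → i | ib.

S -> b | i | PZ | ib | PPS | Sib | iPP; P -> i | ib | PPS | iPP; Z -> i | ib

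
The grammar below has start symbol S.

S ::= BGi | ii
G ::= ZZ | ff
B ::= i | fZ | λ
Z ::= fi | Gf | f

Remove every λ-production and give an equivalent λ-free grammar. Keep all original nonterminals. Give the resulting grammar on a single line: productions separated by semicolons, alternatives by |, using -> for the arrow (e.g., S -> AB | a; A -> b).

S -> Gi | ii | BGi; B -> i | fZ; G -> ZZ | ff; Z -> f | Gf | fi

Nullable set: {B}.
S -> BGi: B nullable, giving BGi | Gi.
Drop B -> λ.
Unchanged (no nullable symbols): S -> ii; B -> fZ; B -> i; G -> ZZ; G -> ff; Z -> Gf; Z -> f; Z -> fi.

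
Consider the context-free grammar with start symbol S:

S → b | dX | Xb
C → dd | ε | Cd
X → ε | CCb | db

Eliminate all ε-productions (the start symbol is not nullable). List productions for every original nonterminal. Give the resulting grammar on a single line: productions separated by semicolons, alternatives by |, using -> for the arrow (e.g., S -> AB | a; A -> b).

S -> b | d | Xb | dX; C -> d | Cd | dd; X -> b | Cb | db | CCb

Nullable set: {C, X}.
S -> Xb: X nullable, giving Xb | b.
S -> dX: X nullable, giving d | dX.
Drop C -> ε.
C -> Cd: C nullable, giving Cd | d.
Drop X -> ε.
X -> CCb: C, C nullable, giving CCb | Cb | b.
Unchanged (no nullable symbols): S -> b; C -> dd; X -> db.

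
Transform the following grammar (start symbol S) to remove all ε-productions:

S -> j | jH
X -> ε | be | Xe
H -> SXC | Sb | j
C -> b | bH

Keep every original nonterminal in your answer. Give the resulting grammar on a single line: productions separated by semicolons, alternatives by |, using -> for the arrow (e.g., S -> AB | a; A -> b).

S -> j | jH; C -> b | bH; H -> j | SC | Sb | SXC; X -> e | Xe | be

Nullable set: {X}.
H -> SXC: X nullable, giving SC | SXC.
Drop X -> ε.
X -> Xe: X nullable, giving Xe | e.
Unchanged (no nullable symbols): S -> j; S -> jH; C -> b; C -> bH; H -> Sb; H -> j; X -> be.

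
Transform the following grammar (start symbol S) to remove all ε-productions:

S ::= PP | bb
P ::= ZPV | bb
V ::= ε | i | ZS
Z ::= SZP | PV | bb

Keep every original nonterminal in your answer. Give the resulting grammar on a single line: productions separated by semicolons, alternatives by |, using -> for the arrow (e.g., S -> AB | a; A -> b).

Nullable set: {V}.
P -> ZPV: V nullable, giving ZP | ZPV.
Drop V -> ε.
Z -> PV: V nullable, giving P | PV.
Unchanged (no nullable symbols): S -> PP; S -> bb; P -> bb; V -> ZS; V -> i; Z -> SZP; Z -> bb.

S -> PP | bb; P -> ZP | bb | ZPV; V -> i | ZS; Z -> P | PV | bb | SZP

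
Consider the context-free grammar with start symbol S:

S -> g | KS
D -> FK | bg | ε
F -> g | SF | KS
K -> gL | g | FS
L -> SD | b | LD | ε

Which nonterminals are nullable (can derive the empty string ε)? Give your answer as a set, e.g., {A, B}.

{D, L}

Directly nullable (have an ε-rule): {D, L}.
Not nullable: F, K, S — each has a terminal in every rule's right-hand side or depends on a non-nullable symbol.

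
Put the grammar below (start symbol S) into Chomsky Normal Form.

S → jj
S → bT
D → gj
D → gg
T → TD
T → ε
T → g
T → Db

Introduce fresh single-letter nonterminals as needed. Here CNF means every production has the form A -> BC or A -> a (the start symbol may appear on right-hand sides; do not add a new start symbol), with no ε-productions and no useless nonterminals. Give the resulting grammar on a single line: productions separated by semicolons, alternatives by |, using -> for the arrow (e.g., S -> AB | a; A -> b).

Nullable: {T}; after ε-elimination: S -> b | bT | jj; D -> gg | gj; T -> D | g | Db | TD.
After unit-elimination: S -> b | bT | jj; D -> gg | gj; T -> g | Db | TD | gg | gj.
TERM: introduce C -> b, A -> g, B -> j and substitute in every rule of length ≥2.

S -> b | BB | CT; A -> g; B -> j; C -> b; D -> AA | AB; T -> g | AA | AB | DC | TD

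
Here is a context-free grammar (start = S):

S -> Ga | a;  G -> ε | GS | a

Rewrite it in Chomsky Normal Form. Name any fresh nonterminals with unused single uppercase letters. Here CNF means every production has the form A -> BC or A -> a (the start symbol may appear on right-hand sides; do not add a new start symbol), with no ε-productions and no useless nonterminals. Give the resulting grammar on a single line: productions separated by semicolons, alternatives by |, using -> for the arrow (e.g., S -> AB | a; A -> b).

S -> a | GA; A -> a; G -> a | GA | GS

Nullable: {G}; after ε-elimination: S -> a | Ga; G -> S | a | GS.
After unit-elimination: S -> a | Ga; G -> a | GS | Ga.
TERM: introduce A -> a and substitute in every rule of length ≥2.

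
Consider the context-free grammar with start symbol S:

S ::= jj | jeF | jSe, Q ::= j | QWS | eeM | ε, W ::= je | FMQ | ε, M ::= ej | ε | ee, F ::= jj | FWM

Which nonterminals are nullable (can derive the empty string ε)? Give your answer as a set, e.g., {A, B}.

{M, Q, W}

Directly nullable (have an ε-rule): {M, Q, W}.
Not nullable: F, S — each has a terminal in every rule's right-hand side or depends on a non-nullable symbol.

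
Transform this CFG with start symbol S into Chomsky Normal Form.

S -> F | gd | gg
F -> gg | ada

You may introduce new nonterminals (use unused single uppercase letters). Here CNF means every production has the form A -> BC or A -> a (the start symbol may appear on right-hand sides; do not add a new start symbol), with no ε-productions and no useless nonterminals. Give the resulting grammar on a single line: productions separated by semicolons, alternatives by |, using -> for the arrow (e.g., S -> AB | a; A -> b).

No ε-productions.
After unit-elimination: S -> gd | gg | ada; F -> gg | ada.
TERM: introduce A -> a, B -> d, C -> g and substitute in every rule of length ≥2.
BIN: F -> ABA becomes F -> AD, D -> BA; S -> ABA becomes S -> AE, E -> BA.
Drop unreachable/unproductive: F.

S -> AE | CB | CC; A -> a; B -> d; C -> g; E -> BA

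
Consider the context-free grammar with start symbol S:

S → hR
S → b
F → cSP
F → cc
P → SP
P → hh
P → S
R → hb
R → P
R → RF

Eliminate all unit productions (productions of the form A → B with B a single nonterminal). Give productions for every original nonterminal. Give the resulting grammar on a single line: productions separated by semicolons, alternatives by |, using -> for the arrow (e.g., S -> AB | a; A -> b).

Unit productions: P->S, R->P.
Unit pairs (A ⇒* B via units): (P,S), (R,P), (R,S).
S: inherits non-unit rules of {S} → b | hR.
F: inherits non-unit rules of {F} → cSP | cc.
P: inherits non-unit rules of {P, S} → SP | b | hR | hh.
R: inherits non-unit rules of {P, R, S} → RF | SP | b | hR | hb | hh.

S -> b | hR; F -> cc | cSP; P -> b | SP | hR | hh; R -> b | RF | SP | hR | hb | hh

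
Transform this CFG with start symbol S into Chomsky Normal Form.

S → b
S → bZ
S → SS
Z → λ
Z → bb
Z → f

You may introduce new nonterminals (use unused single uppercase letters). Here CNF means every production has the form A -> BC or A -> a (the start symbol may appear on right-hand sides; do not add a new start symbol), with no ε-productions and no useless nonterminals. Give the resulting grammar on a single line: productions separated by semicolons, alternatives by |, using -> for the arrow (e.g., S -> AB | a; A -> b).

Nullable: {Z}; after ε-elimination: S -> b | SS | bZ; Z -> f | bb.
No unit productions to eliminate.
TERM: introduce A -> b and substitute in every rule of length ≥2.

S -> b | AZ | SS; A -> b; Z -> f | AA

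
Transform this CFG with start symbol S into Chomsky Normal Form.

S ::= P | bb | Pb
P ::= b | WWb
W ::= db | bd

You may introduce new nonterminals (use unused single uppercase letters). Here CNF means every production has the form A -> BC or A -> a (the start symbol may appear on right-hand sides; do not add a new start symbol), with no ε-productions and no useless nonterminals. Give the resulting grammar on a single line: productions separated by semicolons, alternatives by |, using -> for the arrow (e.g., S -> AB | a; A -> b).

No ε-productions.
After unit-elimination: S -> b | Pb | bb | WWb; P -> b | WWb; W -> bd | db.
TERM: introduce A -> b, B -> d and substitute in every rule of length ≥2.
BIN: P -> WWA becomes P -> WC, C -> WA; S -> WWA becomes S -> WD, D -> WA.

S -> b | AA | PA | WD; A -> b; B -> d; C -> WA; D -> WA; P -> b | WC; W -> AB | BA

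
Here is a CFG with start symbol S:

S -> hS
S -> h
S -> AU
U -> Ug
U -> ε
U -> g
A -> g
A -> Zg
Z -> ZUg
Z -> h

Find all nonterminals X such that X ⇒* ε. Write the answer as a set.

{U}

Directly nullable (have an ε-rule): {U}.
Not nullable: A, S, Z — each has a terminal in every rule's right-hand side or depends on a non-nullable symbol.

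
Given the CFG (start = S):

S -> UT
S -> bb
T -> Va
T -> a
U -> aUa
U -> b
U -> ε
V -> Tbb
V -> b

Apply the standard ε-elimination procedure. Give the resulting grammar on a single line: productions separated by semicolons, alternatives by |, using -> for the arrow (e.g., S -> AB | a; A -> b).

Nullable set: {U}.
S -> UT: U nullable, giving T | UT.
Drop U -> ε.
U -> aUa: U nullable, giving aUa | aa.
Unchanged (no nullable symbols): S -> bb; T -> Va; T -> a; U -> b; V -> Tbb; V -> b.

S -> T | UT | bb; T -> a | Va; U -> b | aa | aUa; V -> b | Tbb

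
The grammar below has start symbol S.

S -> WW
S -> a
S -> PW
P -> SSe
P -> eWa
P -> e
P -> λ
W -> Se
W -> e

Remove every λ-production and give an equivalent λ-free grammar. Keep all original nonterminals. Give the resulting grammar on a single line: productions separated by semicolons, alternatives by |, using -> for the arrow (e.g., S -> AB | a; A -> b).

S -> W | a | PW | WW; P -> e | SSe | eWa; W -> e | Se

Nullable set: {P}.
S -> PW: P nullable, giving PW | W.
Drop P -> λ.
Unchanged (no nullable symbols): S -> WW; S -> a; P -> SSe; P -> e; P -> eWa; W -> Se; W -> e.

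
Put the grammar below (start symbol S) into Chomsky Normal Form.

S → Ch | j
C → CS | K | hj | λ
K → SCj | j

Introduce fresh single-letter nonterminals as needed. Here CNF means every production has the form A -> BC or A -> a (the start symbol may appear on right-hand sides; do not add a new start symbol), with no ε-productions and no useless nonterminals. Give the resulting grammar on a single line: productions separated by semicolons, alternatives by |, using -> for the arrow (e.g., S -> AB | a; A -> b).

Nullable: {C}; after ε-elimination: S -> h | j | Ch; C -> K | S | CS | hj; K -> j | Sj | SCj.
After unit-elimination: S -> h | j | Ch; C -> h | j | CS | Ch | Sj | hj | SCj; K -> j | Sj | SCj.
TERM: introduce A -> h, B -> j and substitute in every rule of length ≥2.
BIN: C -> SCB becomes C -> SD, D -> CB; K -> SCB becomes K -> SE, E -> CB.
Drop unreachable/unproductive: K.

S -> h | j | CA; A -> h; B -> j; C -> h | j | AB | CA | CS | SB | SD; D -> CB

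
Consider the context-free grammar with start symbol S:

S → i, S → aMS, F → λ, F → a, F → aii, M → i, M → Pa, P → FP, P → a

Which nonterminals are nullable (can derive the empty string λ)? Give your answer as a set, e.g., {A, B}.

{F}

Directly nullable (have an ε-rule): {F}.
Not nullable: M, P, S — each has a terminal in every rule's right-hand side or depends on a non-nullable symbol.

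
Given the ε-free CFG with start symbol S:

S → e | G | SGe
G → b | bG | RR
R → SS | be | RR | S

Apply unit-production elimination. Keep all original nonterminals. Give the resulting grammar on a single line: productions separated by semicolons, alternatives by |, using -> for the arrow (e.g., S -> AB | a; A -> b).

Unit productions: R->S, S->G.
Unit pairs (A ⇒* B via units): (R,G), (R,S), (S,G).
S: inherits non-unit rules of {G, S} → RR | SGe | b | bG | e.
G: inherits non-unit rules of {G} → RR | b | bG.
R: inherits non-unit rules of {G, R, S} → RR | SGe | SS | b | bG | be | e.

S -> b | e | RR | bG | SGe; G -> b | RR | bG; R -> b | e | RR | SS | bG | be | SGe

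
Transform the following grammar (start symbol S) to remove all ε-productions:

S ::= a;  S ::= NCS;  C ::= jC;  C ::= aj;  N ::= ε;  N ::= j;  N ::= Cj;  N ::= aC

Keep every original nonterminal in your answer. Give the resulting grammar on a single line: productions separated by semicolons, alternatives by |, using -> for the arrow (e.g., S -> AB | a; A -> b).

S -> a | CS | NCS; C -> aj | jC; N -> j | Cj | aC

Nullable set: {N}.
S -> NCS: N nullable, giving CS | NCS.
Drop N -> ε.
Unchanged (no nullable symbols): S -> a; C -> aj; C -> jC; N -> Cj; N -> aC; N -> j.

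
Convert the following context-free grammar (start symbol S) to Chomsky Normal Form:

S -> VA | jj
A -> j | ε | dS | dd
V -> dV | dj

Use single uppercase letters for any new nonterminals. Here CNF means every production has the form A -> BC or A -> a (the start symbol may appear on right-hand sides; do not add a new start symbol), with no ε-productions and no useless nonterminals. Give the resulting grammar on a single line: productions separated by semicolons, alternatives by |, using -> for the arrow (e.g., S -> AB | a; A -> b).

S -> BC | BV | CC | VA; A -> j | BB | BS; B -> d; C -> j; V -> BC | BV

Nullable: {A}; after ε-elimination: S -> V | VA | jj; A -> j | dS | dd; V -> dV | dj.
After unit-elimination: S -> VA | dV | dj | jj; A -> j | dS | dd; V -> dV | dj.
TERM: introduce B -> d, C -> j and substitute in every rule of length ≥2.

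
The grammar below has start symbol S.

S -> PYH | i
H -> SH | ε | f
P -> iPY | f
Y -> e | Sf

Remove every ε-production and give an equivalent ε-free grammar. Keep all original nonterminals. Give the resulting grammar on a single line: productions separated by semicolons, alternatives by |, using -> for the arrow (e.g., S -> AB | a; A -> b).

S -> i | PY | PYH; H -> S | f | SH; P -> f | iPY; Y -> e | Sf

Nullable set: {H}.
S -> PYH: H nullable, giving PY | PYH.
Drop H -> ε.
H -> SH: H nullable, giving S | SH.
Unchanged (no nullable symbols): S -> i; H -> f; P -> f; P -> iPY; Y -> Sf; Y -> e.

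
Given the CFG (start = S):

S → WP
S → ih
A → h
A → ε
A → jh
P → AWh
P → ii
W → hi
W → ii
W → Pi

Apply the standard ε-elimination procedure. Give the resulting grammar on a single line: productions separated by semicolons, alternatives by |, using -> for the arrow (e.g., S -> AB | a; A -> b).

Nullable set: {A}.
Drop A -> ε.
P -> AWh: A nullable, giving AWh | Wh.
Unchanged (no nullable symbols): S -> WP; S -> ih; A -> h; A -> jh; P -> ii; W -> Pi; W -> hi; W -> ii.

S -> WP | ih; A -> h | jh; P -> Wh | ii | AWh; W -> Pi | hi | ii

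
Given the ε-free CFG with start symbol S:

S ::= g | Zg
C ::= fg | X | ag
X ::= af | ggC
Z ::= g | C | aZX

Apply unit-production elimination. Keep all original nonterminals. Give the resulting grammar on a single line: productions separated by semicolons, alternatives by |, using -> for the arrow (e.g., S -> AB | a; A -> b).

Unit productions: C->X, Z->C.
Unit pairs (A ⇒* B via units): (C,X), (Z,C), (Z,X).
S: inherits non-unit rules of {S} → Zg | g.
C: inherits non-unit rules of {C, X} → af | ag | fg | ggC.
X: inherits non-unit rules of {X} → af | ggC.
Z: inherits non-unit rules of {C, X, Z} → aZX | af | ag | fg | g | ggC.

S -> g | Zg; C -> af | ag | fg | ggC; X -> af | ggC; Z -> g | af | ag | fg | aZX | ggC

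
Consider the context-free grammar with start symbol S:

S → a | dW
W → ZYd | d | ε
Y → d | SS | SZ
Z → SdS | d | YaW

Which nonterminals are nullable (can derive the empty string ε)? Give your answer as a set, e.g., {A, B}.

Directly nullable (have an ε-rule): {W}.
Not nullable: S, Y, Z — each has a terminal in every rule's right-hand side or depends on a non-nullable symbol.

{W}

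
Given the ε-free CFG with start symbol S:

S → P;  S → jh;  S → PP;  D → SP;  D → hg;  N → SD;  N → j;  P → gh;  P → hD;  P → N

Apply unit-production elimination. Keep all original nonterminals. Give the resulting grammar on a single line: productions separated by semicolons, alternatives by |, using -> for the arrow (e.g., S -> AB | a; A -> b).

Unit productions: P->N, S->P.
Unit pairs (A ⇒* B via units): (P,N), (S,N), (S,P).
S: inherits non-unit rules of {N, P, S} → PP | SD | gh | hD | j | jh.
D: inherits non-unit rules of {D} → SP | hg.
N: inherits non-unit rules of {N} → SD | j.
P: inherits non-unit rules of {N, P} → SD | gh | hD | j.

S -> j | PP | SD | gh | hD | jh; D -> SP | hg; N -> j | SD; P -> j | SD | gh | hD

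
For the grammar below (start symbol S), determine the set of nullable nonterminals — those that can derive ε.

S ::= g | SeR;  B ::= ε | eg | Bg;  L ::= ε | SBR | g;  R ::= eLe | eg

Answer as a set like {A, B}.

{B, L}

Directly nullable (have an ε-rule): {B, L}.
Not nullable: R, S — each has a terminal in every rule's right-hand side or depends on a non-nullable symbol.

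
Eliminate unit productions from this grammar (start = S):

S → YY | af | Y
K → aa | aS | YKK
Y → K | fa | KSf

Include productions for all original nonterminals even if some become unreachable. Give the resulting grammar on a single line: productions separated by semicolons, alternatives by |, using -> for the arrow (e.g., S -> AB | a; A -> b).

S -> YY | aS | aa | af | fa | KSf | YKK; K -> aS | aa | YKK; Y -> aS | aa | fa | KSf | YKK

Unit productions: S->Y, Y->K.
Unit pairs (A ⇒* B via units): (S,K), (S,Y), (Y,K).
S: inherits non-unit rules of {K, S, Y} → KSf | YKK | YY | aS | aa | af | fa.
K: inherits non-unit rules of {K} → YKK | aS | aa.
Y: inherits non-unit rules of {K, Y} → KSf | YKK | aS | aa | fa.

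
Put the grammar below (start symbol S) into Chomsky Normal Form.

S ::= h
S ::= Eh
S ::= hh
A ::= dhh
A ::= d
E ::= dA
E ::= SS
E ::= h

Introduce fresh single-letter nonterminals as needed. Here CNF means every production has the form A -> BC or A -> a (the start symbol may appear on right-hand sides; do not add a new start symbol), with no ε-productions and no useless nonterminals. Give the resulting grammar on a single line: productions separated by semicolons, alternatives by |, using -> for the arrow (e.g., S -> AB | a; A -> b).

No ε-productions.
No unit productions to eliminate.
TERM: introduce B -> d, C -> h and substitute in every rule of length ≥2.
BIN: A -> BCC becomes A -> BD, D -> CC.

S -> h | CC | EC; A -> d | BD; B -> d; C -> h; D -> CC; E -> h | BA | SS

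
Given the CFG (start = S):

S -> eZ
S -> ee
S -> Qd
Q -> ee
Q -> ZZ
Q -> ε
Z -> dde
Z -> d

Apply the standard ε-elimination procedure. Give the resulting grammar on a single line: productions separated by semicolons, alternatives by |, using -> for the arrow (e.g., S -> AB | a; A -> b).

Nullable set: {Q}.
S -> Qd: Q nullable, giving Qd | d.
Drop Q -> ε.
Unchanged (no nullable symbols): S -> eZ; S -> ee; Q -> ZZ; Q -> ee; Z -> d; Z -> dde.

S -> d | Qd | eZ | ee; Q -> ZZ | ee; Z -> d | dde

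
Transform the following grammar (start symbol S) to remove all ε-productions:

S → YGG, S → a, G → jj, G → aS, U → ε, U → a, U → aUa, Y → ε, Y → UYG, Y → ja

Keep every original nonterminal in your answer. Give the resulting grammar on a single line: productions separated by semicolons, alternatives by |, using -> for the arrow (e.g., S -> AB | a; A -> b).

Nullable set: {U, Y}.
S -> YGG: Y nullable, giving GG | YGG.
Drop U -> ε.
U -> aUa: U nullable, giving aUa | aa.
Drop Y -> ε.
Y -> UYG: U, Y nullable, giving G | UG | UYG | YG.
Unchanged (no nullable symbols): S -> a; G -> aS; G -> jj; U -> a; Y -> ja.

S -> a | GG | YGG; G -> aS | jj; U -> a | aa | aUa; Y -> G | UG | YG | ja | UYG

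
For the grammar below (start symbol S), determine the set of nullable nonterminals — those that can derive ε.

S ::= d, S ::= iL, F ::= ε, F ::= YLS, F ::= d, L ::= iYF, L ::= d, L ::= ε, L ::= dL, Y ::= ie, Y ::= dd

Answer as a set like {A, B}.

Directly nullable (have an ε-rule): {F, L}.
Not nullable: S, Y — each has a terminal in every rule's right-hand side or depends on a non-nullable symbol.

{F, L}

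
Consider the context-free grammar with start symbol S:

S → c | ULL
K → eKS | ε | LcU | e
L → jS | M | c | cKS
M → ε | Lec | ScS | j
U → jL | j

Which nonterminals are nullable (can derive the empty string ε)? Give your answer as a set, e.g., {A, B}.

Directly nullable (have an ε-rule): {K, M}.
L is nullable via L -> M (every symbol on the right is already known nullable).
Not nullable: S, U — each has a terminal in every rule's right-hand side or depends on a non-nullable symbol.

{K, L, M}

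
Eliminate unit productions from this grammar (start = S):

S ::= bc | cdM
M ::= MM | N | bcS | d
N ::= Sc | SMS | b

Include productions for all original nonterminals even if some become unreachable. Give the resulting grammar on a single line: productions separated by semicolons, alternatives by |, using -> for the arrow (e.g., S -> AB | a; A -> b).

Unit productions: M->N.
Unit pairs (A ⇒* B via units): (M,N).
S: inherits non-unit rules of {S} → bc | cdM.
M: inherits non-unit rules of {M, N} → MM | SMS | Sc | b | bcS | d.
N: inherits non-unit rules of {N} → SMS | Sc | b.

S -> bc | cdM; M -> b | d | MM | Sc | SMS | bcS; N -> b | Sc | SMS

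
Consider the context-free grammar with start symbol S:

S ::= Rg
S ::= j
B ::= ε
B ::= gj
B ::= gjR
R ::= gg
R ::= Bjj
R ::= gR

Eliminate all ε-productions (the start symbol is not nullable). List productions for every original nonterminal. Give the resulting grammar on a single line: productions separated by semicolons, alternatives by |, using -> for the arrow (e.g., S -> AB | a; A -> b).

S -> j | Rg; B -> gj | gjR; R -> gR | gg | jj | Bjj

Nullable set: {B}.
Drop B -> ε.
R -> Bjj: B nullable, giving Bjj | jj.
Unchanged (no nullable symbols): S -> Rg; S -> j; B -> gj; B -> gjR; R -> gR; R -> gg.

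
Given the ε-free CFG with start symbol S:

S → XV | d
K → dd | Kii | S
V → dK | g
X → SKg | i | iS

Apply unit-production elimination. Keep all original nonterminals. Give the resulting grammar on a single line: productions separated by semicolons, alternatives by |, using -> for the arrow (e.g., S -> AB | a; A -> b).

Unit productions: K->S.
Unit pairs (A ⇒* B via units): (K,S).
S: inherits non-unit rules of {S} → XV | d.
K: inherits non-unit rules of {K, S} → Kii | XV | d | dd.
V: inherits non-unit rules of {V} → dK | g.
X: inherits non-unit rules of {X} → SKg | i | iS.

S -> d | XV; K -> d | XV | dd | Kii; V -> g | dK; X -> i | iS | SKg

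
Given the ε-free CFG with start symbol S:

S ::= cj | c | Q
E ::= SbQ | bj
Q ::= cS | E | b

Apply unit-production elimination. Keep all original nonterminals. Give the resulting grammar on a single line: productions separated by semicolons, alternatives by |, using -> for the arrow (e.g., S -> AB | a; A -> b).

Unit productions: Q->E, S->Q.
Unit pairs (A ⇒* B via units): (Q,E), (S,E), (S,Q).
S: inherits non-unit rules of {E, Q, S} → SbQ | b | bj | c | cS | cj.
E: inherits non-unit rules of {E} → SbQ | bj.
Q: inherits non-unit rules of {E, Q} → SbQ | b | bj | cS.

S -> b | c | bj | cS | cj | SbQ; E -> bj | SbQ; Q -> b | bj | cS | SbQ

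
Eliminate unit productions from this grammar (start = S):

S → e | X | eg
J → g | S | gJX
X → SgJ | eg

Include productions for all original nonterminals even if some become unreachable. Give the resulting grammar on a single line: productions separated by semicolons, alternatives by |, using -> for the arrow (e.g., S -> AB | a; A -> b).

S -> e | eg | SgJ; J -> e | g | eg | SgJ | gJX; X -> eg | SgJ

Unit productions: J->S, S->X.
Unit pairs (A ⇒* B via units): (J,S), (J,X), (S,X).
S: inherits non-unit rules of {S, X} → SgJ | e | eg.
J: inherits non-unit rules of {J, S, X} → SgJ | e | eg | g | gJX.
X: inherits non-unit rules of {X} → SgJ | eg.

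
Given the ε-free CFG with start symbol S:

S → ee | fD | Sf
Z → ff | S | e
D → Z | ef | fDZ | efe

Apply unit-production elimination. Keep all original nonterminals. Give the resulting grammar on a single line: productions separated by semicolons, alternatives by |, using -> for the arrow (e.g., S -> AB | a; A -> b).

S -> Sf | ee | fD; D -> e | Sf | ee | ef | fD | ff | efe | fDZ; Z -> e | Sf | ee | fD | ff

Unit productions: D->Z, Z->S.
Unit pairs (A ⇒* B via units): (D,S), (D,Z), (Z,S).
S: inherits non-unit rules of {S} → Sf | ee | fD.
D: inherits non-unit rules of {D, S, Z} → Sf | e | ee | ef | efe | fD | fDZ | ff.
Z: inherits non-unit rules of {S, Z} → Sf | e | ee | fD | ff.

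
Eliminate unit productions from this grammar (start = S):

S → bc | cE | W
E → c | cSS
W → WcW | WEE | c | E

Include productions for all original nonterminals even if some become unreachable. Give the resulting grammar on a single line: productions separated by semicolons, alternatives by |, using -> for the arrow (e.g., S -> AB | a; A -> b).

Unit productions: S->W, W->E.
Unit pairs (A ⇒* B via units): (S,E), (S,W), (W,E).
S: inherits non-unit rules of {E, S, W} → WEE | WcW | bc | c | cE | cSS.
E: inherits non-unit rules of {E} → c | cSS.
W: inherits non-unit rules of {E, W} → WEE | WcW | c | cSS.

S -> c | bc | cE | WEE | WcW | cSS; E -> c | cSS; W -> c | WEE | WcW | cSS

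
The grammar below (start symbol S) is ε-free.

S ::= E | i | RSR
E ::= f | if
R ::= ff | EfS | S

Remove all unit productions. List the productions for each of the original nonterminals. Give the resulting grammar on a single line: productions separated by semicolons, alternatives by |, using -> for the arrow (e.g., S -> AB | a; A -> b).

S -> f | i | if | RSR; E -> f | if; R -> f | i | ff | if | EfS | RSR

Unit productions: R->S, S->E.
Unit pairs (A ⇒* B via units): (R,E), (R,S), (S,E).
S: inherits non-unit rules of {E, S} → RSR | f | i | if.
E: inherits non-unit rules of {E} → f | if.
R: inherits non-unit rules of {E, R, S} → EfS | RSR | f | ff | i | if.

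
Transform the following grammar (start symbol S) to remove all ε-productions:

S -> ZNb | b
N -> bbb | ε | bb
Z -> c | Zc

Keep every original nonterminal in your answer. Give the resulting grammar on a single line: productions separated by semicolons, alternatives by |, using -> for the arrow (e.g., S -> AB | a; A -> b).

S -> b | Zb | ZNb; N -> bb | bbb; Z -> c | Zc

Nullable set: {N}.
S -> ZNb: N nullable, giving ZNb | Zb.
Drop N -> ε.
Unchanged (no nullable symbols): S -> b; N -> bb; N -> bbb; Z -> Zc; Z -> c.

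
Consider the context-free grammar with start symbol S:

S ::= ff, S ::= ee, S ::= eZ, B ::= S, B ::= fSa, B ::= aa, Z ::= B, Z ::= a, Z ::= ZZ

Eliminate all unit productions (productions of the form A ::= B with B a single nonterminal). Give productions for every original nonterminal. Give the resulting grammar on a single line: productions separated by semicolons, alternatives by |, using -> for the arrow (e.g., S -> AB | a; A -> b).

Unit productions: B->S, Z->B.
Unit pairs (A ⇒* B via units): (B,S), (Z,B), (Z,S).
S: inherits non-unit rules of {S} → eZ | ee | ff.
B: inherits non-unit rules of {B, S} → aa | eZ | ee | fSa | ff.
Z: inherits non-unit rules of {B, S, Z} → ZZ | a | aa | eZ | ee | fSa | ff.

S -> eZ | ee | ff; B -> aa | eZ | ee | ff | fSa; Z -> a | ZZ | aa | eZ | ee | ff | fSa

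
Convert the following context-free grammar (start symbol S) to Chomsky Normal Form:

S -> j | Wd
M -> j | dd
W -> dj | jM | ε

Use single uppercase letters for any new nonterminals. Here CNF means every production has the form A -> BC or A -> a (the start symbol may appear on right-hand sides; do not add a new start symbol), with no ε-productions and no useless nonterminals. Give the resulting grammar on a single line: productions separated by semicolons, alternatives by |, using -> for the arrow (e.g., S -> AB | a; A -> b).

S -> d | j | WA; A -> d; B -> j; M -> j | AA; W -> AB | BM

Nullable: {W}; after ε-elimination: S -> d | j | Wd; M -> j | dd; W -> dj | jM.
No unit productions to eliminate.
TERM: introduce A -> d, B -> j and substitute in every rule of length ≥2.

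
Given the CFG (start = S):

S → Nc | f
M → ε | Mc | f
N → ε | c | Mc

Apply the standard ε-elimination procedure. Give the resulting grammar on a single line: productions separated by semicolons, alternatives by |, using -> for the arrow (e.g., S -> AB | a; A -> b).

Nullable set: {M, N}.
S -> Nc: N nullable, giving Nc | c.
Drop M -> ε.
M -> Mc: M nullable, giving Mc | c.
Drop N -> ε.
N -> Mc: M nullable, giving Mc | c.
Unchanged (no nullable symbols): S -> f; M -> f; N -> c.

S -> c | f | Nc; M -> c | f | Mc; N -> c | Mc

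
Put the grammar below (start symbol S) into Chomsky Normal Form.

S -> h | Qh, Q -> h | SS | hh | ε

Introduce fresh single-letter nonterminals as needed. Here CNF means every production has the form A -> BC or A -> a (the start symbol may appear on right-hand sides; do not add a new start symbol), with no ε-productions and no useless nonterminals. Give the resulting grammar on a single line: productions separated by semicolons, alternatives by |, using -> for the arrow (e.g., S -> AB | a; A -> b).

Nullable: {Q}; after ε-elimination: S -> h | Qh; Q -> h | SS | hh.
No unit productions to eliminate.
TERM: introduce A -> h and substitute in every rule of length ≥2.

S -> h | QA; A -> h; Q -> h | AA | SS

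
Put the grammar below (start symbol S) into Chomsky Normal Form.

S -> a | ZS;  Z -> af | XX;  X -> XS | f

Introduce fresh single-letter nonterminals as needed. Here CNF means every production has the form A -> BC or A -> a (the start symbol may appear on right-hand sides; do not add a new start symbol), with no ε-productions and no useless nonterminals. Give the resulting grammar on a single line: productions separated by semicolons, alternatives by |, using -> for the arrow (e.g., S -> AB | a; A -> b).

No ε-productions.
No unit productions to eliminate.
TERM: introduce A -> a, B -> f and substitute in every rule of length ≥2.

S -> a | ZS; A -> a; B -> f; X -> f | XS; Z -> AB | XX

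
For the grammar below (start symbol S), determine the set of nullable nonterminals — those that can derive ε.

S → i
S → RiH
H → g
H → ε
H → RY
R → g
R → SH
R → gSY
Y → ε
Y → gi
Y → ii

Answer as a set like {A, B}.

Directly nullable (have an ε-rule): {H, Y}.
Not nullable: R, S — each has a terminal in every rule's right-hand side or depends on a non-nullable symbol.

{H, Y}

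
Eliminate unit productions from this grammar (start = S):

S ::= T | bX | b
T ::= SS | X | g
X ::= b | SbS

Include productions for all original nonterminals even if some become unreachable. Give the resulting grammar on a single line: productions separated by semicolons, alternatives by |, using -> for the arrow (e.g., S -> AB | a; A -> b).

S -> b | g | SS | bX | SbS; T -> b | g | SS | SbS; X -> b | SbS

Unit productions: S->T, T->X.
Unit pairs (A ⇒* B via units): (S,T), (S,X), (T,X).
S: inherits non-unit rules of {S, T, X} → SS | SbS | b | bX | g.
T: inherits non-unit rules of {T, X} → SS | SbS | b | g.
X: inherits non-unit rules of {X} → SbS | b.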